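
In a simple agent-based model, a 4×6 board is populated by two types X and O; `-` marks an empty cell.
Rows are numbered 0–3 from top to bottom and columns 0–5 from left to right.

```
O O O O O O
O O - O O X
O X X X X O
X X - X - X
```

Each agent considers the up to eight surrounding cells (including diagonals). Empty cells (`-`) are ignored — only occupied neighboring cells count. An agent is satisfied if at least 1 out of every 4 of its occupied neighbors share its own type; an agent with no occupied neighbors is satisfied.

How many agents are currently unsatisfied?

1

Row 0: (0,0)O 3/3 ok · (0,1)O 4/4 ok · (0,2)O 4/4 ok · (0,3)O 4/4 ok · (0,4)O 4/5 ok · (0,5)O 2/3 ok
Row 1: (1,0)O 4/5 ok · (1,1)O 5/7 ok · (1,3)O 4/7 ok · (1,4)O 5/8 ok · (1,5)X 1/5 unhappy
Row 2: (2,0)O 2/5 ok · (2,1)X 3/6 ok · (2,2)X 4/6 ok · (2,3)X 3/5 ok · (2,4)X 4/7 ok · (2,5)O 1/4 ok
Row 3: (3,0)X 2/3 ok · (3,1)X 3/4 ok · (3,3)X 3/3 ok · (3,5)X 1/2 ok
Unsatisfied: (1,5) — 1 in total.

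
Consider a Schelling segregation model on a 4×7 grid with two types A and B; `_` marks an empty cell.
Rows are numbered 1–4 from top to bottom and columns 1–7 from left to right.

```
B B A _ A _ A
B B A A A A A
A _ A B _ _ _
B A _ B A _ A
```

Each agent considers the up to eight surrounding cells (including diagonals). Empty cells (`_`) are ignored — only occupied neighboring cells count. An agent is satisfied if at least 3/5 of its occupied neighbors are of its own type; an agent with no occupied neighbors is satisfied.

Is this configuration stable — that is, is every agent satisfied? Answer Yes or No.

No

(1,1)B 3/3 ✓
(1,2)B 3/5 ✓
(1,3)A 2/4 ✗
(1,5)A 3/3 ✓
(1,7)A 2/2 ✓
(2,1)B 3/4 ✓
(2,2)B 3/7 ✗
(2,3)A 3/6 ✗
(2,4)A 5/6 ✓
(2,5)A 3/4 ✓
(2,6)A 4/4 ✓
(2,7)A 2/2 ✓
(3,1)A 1/4 ✗
(3,3)A 3/6 ✗
(3,4)B 1/6 ✗
(4,1)B 0/2 ✗
(4,2)A 2/3 ✓
(4,4)B 1/3 ✗
(4,5)A 0/2 ✗
(4,7)A 0/0 ✓
For instance (1,3) has only 2/4 same-type neighbors, below 3/5.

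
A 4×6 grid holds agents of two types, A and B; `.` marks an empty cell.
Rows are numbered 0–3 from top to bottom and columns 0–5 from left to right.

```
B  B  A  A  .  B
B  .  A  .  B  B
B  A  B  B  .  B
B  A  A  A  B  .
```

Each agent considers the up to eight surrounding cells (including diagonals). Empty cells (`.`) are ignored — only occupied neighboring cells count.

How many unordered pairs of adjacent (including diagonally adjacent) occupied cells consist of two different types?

17

Scan each occupied cell's neighbors to the right and below (and the two forward diagonals) so each pair is counted once.
From row 0: 3 unlike of 11 pairs (running 3/11).
From row 1: 3 unlike of 9 pairs (running 6/20).
From row 2: 9 unlike of 15 pairs (running 15/35).
From row 3: 2 unlike of 4 pairs (running 17/39).
Total adjacent occupied pairs: 39; unlike-type pairs: 17.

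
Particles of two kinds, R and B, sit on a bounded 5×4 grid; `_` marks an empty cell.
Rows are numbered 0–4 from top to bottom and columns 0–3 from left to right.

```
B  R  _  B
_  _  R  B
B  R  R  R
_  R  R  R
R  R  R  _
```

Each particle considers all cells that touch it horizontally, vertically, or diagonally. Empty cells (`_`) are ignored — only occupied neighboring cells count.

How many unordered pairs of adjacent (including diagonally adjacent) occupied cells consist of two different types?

Scan each occupied cell's neighbors to the right and below (and the two forward diagonals) so each pair is counted once.
Row 0: B(0,0)–R(0,1)≠ R(0,1)–R(1,2)= B(0,3)–B(1,3)= B(0,3)–R(1,2)≠  → 2/4 unlike.
Row 1: R(1,2)–B(1,3)≠ R(1,2)–R(2,2)= R(1,2)–R(2,3)= R(1,2)–R(2,1)= B(1,3)–R(2,3)≠ B(1,3)–R(2,2)≠  → 3/6 unlike.
Row 2: B(2,0)–R(2,1)≠ B(2,0)–R(3,1)≠ R(2,1)–R(2,2)= R(2,1)–R(3,1)= R(2,1)–R(3,2)= R(2,2)–R(2,3)= R(2,2)–R(3,2)= R(2,2)–R(3,3)= R(2,2)–R(3,1)= R(2,3)–R(3,3)= R(2,3)–R(3,2)=  → 2/11 unlike.
Row 3: R(3,1)–R(3,2)= R(3,1)–R(4,1)= R(3,1)–R(4,2)= R(3,1)–R(4,0)= R(3,2)–R(3,3)= R(3,2)–R(4,2)= R(3,2)–R(4,1)= R(3,3)–R(4,2)=  → 0/8 unlike.
Row 4: R(4,0)–R(4,1)= R(4,1)–R(4,2)=  → 0/2 unlike.
Total adjacent occupied pairs: 31; unlike-type pairs: 7.

7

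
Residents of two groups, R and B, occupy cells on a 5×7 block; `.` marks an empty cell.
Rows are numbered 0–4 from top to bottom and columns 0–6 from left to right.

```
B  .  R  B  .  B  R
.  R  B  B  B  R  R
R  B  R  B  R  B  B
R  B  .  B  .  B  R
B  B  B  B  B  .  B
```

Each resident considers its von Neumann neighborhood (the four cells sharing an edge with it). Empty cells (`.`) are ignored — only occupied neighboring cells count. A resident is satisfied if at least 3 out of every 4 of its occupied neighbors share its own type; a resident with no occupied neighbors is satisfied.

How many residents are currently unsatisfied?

(0,0)B 0/0 ok
(0,2)R 0/2 unhappy
(0,3)B 1/2 unhappy
(0,5)B 0/2 unhappy
(0,6)R 1/2 unhappy
(1,1)R 0/2 unhappy
(1,2)B 1/4 unhappy
(1,3)B 4/4 ok
(1,4)B 1/3 unhappy
(1,5)R 1/4 unhappy
(1,6)R 2/3 unhappy
(2,0)R 1/2 unhappy
(2,1)B 1/4 unhappy
(2,2)R 0/3 unhappy
(2,3)B 2/4 unhappy
(2,4)R 0/3 unhappy
(2,5)B 2/4 unhappy
(2,6)B 1/3 unhappy
(3,0)R 1/3 unhappy
(3,1)B 2/3 unhappy
(3,3)B 2/2 ok
(3,5)B 1/2 unhappy
(3,6)R 0/3 unhappy
(4,0)B 1/2 unhappy
(4,1)B 3/3 ok
(4,2)B 2/2 ok
(4,3)B 3/3 ok
(4,4)B 1/1 ok
(4,6)B 0/1 unhappy
Unsatisfied: (0,2), (0,3), (0,5), (0,6), (1,1), (1,2), (1,4), (1,5), (1,6), (2,0), (2,1), (2,2), (2,3), (2,4), (2,5), (2,6), (3,0), (3,1), (3,5), (3,6), (4,0), (4,6) — 22 in total.

22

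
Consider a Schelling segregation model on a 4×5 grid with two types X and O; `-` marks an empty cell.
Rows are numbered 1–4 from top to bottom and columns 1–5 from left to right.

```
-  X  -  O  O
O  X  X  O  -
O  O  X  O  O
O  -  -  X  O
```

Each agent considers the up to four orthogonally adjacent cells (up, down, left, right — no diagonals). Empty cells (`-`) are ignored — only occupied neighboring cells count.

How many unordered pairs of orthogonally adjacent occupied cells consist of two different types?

7

Scan each occupied cell's neighbors to the right and below so each pair is counted once.
From row 1: 0 unlike of 3 pairs (running 0/3).
From row 2: 3 unlike of 7 pairs (running 3/10).
From row 3: 3 unlike of 7 pairs (running 6/17).
From row 4: 1 unlike of 1 pairs (running 7/18).
Total adjacent occupied pairs: 18; unlike-type pairs: 7.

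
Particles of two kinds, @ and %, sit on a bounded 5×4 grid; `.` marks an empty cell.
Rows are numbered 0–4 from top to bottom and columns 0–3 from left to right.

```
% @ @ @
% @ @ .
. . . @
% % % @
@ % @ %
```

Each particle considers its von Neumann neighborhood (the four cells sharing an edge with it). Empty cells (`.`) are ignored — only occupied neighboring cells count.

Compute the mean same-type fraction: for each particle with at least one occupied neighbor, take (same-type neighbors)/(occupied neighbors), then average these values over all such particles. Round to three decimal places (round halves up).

(0,0)% 1/2
(0,1)@ 2/3
(0,2)@ 3/3
(0,3)@ 1/1
(1,0)% 1/2
(1,1)@ 2/3
(1,2)@ 2/2
(2,3)@ 1/1
(3,0)% 1/2
(3,1)% 3/3
(3,2)% 1/3
(3,3)@ 1/3
(4,0)@ 0/2
(4,1)% 1/3
(4,2)@ 0/3
(4,3)% 0/2
Sum over 16 particles: 1/2 + 2/3 + 3/3 + 1/1 + 1/2 + 2/3 + 2/2 + 1/1 + 1/2 + 3/3 + 1/3 + 1/3 + 0/2 + 1/3 + 0/3 + 0/2 = 53/6; mean = 53/6 ÷ 16 = 53/96 = 0.552083… → 0.552.

0.552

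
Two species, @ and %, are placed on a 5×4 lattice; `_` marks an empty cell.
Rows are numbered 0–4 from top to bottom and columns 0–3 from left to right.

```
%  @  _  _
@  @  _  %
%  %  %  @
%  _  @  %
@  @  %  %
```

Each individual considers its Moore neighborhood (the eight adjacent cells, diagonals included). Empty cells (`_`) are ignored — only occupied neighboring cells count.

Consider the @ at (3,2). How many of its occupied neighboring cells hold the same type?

2

Occupied neighbors of (3,2): (2,1)=%, (2,2)=%, (2,3)=@, (3,3)=%, (4,1)=@, (4,2)=%, (4,3)=%.
Same type (@): 2 of 7.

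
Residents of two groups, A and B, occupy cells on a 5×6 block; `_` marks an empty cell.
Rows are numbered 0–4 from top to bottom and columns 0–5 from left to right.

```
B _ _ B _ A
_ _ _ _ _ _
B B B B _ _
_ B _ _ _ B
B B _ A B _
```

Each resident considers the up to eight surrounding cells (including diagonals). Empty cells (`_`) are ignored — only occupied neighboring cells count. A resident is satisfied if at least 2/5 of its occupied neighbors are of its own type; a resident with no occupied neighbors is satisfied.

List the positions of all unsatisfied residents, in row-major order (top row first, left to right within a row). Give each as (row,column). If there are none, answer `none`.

Row 0: (0,0)B 0/0 ✓ · (0,3)B 0/0 ✓ · (0,5)A 0/0 ✓
Row 2: (2,0)B 2/2 ✓ · (2,1)B 3/3 ✓ · (2,2)B 3/3 ✓ · (2,3)B 1/1 ✓
Row 3: (3,1)B 5/5 ✓ · (3,5)B 1/1 ✓
Row 4: (4,0)B 2/2 ✓ · (4,1)B 2/2 ✓ · (4,3)A 0/1 ✗ · (4,4)B 1/2 ✓

(4,3)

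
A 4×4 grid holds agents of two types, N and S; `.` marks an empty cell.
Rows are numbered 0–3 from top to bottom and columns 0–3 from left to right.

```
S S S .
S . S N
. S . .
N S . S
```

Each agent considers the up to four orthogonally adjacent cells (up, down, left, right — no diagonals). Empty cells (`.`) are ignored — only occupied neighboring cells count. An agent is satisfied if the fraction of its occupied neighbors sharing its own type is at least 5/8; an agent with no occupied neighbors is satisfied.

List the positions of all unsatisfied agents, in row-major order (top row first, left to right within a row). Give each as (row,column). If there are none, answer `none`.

(1,2), (1,3), (3,0), (3,1)

(0,0)S 2/2 ✓
(0,1)S 2/2 ✓
(0,2)S 2/2 ✓
(1,0)S 1/1 ✓
(1,2)S 1/2 ✗
(1,3)N 0/1 ✗
(2,1)S 1/1 ✓
(3,0)N 0/1 ✗
(3,1)S 1/2 ✗
(3,3)S 0/0 ✓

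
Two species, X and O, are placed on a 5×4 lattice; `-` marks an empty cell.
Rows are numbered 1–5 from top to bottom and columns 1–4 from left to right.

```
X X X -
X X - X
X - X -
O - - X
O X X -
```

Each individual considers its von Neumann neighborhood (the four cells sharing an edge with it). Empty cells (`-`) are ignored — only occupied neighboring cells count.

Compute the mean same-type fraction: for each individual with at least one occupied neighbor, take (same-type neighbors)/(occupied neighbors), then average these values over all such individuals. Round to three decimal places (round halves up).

0.800

(1,1)X 2/2
(1,2)X 3/3
(1,3)X 1/1
(2,1)X 3/3
(2,2)X 2/2
(2,4)X — no occupied neighbors
(3,1)X 1/2
(3,3)X — no occupied neighbors
(4,1)O 1/2
(4,4)X — no occupied neighbors
(5,1)O 1/2
(5,2)X 1/2
(5,3)X 1/1
Sum over 10 individuals: 2/2 + 3/3 + 1/1 + 3/3 + 2/2 + 1/2 + 1/2 + 1/2 + 1/2 + 1/1 = 8; mean = 8 ÷ 10 = 4/5 = 0.8 → 0.800.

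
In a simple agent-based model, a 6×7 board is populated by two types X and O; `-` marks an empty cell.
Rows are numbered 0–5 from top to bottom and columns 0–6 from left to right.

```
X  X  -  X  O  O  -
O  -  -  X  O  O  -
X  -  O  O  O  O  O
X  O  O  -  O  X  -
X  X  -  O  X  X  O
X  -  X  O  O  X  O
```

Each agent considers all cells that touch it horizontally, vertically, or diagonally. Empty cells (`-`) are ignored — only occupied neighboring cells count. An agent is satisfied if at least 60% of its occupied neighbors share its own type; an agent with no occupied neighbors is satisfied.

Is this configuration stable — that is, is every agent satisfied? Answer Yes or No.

(0,0)X 1/2 unhappy
(0,1)X 1/2 unhappy
(0,3)X 1/3 unhappy
(0,4)O 3/5 ok
(0,5)O 3/3 ok
(1,0)O 0/3 unhappy
(1,3)X 1/6 unhappy
(1,4)O 6/8 ok
(1,5)O 6/6 ok
(2,0)X 1/3 unhappy
(2,2)O 3/4 ok
(2,3)O 5/6 ok
(2,4)O 5/7 ok
(2,5)O 5/6 ok
(2,6)O 2/3 ok
(3,0)X 3/4 ok
(3,1)O 2/6 unhappy
(3,2)O 4/5 ok
(3,4)O 4/7 unhappy
(3,5)X 2/7 unhappy
(4,0)X 3/4 ok
(4,1)X 4/6 ok
(4,3)O 4/6 ok
(4,4)X 3/7 unhappy
(4,5)X 3/7 unhappy
(4,6)O 1/4 unhappy
(5,0)X 2/2 ok
(5,2)X 1/3 unhappy
(5,3)O 2/4 unhappy
(5,4)O 2/5 unhappy
(5,5)X 2/5 unhappy
(5,6)O 1/3 unhappy
For instance (0,0) has only 1/2 same-type neighbors, below 3/5.

No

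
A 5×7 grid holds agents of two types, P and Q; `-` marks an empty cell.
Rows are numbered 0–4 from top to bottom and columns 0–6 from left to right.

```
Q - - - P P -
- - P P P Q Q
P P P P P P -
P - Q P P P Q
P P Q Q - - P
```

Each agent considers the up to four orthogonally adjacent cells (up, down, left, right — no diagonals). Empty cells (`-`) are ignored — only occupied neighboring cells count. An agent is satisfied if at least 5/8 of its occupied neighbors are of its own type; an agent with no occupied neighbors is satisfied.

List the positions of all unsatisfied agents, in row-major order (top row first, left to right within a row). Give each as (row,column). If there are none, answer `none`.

(0,0)Q 0/0 ✓
(0,4)P 2/2 ✓
(0,5)P 1/2 ✗
(1,2)P 2/2 ✓
(1,3)P 3/3 ✓
(1,4)P 3/4 ✓
(1,5)Q 1/4 ✗
(1,6)Q 1/1 ✓
(2,0)P 2/2 ✓
(2,1)P 2/2 ✓
(2,2)P 3/4 ✓
(2,3)P 4/4 ✓
(2,4)P 4/4 ✓
(2,5)P 2/3 ✓
(3,0)P 2/2 ✓
(3,2)Q 1/3 ✗
(3,3)P 2/4 ✗
(3,4)P 3/3 ✓
(3,5)P 2/3 ✓
(3,6)Q 0/2 ✗
(4,0)P 2/2 ✓
(4,1)P 1/2 ✗
(4,2)Q 2/3 ✓
(4,3)Q 1/2 ✗
(4,6)P 0/1 ✗

(0,5), (1,5), (3,2), (3,3), (3,6), (4,1), (4,3), (4,6)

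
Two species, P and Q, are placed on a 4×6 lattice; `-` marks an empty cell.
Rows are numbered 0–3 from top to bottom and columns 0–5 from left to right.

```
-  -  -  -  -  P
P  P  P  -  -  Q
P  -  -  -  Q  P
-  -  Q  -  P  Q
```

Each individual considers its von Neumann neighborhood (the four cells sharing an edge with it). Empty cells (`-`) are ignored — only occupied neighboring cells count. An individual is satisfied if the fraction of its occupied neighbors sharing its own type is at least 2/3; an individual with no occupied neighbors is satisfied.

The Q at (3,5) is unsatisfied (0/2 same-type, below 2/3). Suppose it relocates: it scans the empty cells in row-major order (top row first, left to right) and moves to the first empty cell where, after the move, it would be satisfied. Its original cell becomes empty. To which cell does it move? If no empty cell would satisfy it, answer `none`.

(0,3)

Vacating (3,5). Empty cells in order:
  (0,0): 0/1 same-type → still unsatisfied.
  (0,1): 0/1 same-type → still unsatisfied.
  (0,2): 0/1 same-type → still unsatisfied.
  (0,3): 0/0 same-type → satisfied — stop here.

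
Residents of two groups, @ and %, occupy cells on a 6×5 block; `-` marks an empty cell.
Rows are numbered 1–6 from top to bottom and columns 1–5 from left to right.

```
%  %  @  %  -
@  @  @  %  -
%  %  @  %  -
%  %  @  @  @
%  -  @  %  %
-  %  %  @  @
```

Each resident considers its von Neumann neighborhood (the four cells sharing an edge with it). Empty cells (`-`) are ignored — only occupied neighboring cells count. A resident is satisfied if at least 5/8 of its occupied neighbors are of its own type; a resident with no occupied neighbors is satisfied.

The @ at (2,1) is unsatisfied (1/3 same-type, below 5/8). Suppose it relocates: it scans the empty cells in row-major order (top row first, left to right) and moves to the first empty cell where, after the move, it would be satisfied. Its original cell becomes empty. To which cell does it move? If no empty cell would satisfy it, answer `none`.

Vacating (2,1). Empty cells in order:
  (1,5): 0/1 same-type → still unsatisfied.
  (2,5): 0/1 same-type → still unsatisfied.
  (3,5): 1/2 same-type → still unsatisfied.
  (5,2): 1/4 same-type → still unsatisfied.
  (6,1): 0/2 same-type → still unsatisfied.

none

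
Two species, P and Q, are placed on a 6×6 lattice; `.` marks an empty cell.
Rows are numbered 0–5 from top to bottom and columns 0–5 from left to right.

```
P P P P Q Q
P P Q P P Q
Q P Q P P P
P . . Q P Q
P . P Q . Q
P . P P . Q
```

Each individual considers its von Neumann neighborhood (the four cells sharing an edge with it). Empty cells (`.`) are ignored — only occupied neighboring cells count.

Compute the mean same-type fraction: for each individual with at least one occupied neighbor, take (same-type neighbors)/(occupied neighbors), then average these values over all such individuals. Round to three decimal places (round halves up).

0.608

Row 0: (0,0)P 2/2 · (0,1)P 3/3 · (0,2)P 2/3 · (0,3)P 2/3 · (0,4)Q 1/3 · (0,5)Q 2/2
Row 1: (1,0)P 2/3 · (1,1)P 3/4 · (1,2)Q 1/4 · (1,3)P 3/4 · (1,4)P 2/4 · (1,5)Q 1/3
Row 2: (2,0)Q 0/3 · (2,1)P 1/3 · (2,2)Q 1/3 · (2,3)P 2/4 · (2,4)P 4/4 · (2,5)P 1/3
Row 3: (3,0)P 1/2 · (3,3)Q 1/3 · (3,4)P 1/3 · (3,5)Q 1/3
Row 4: (4,0)P 2/2 · (4,2)P 1/2 · (4,3)Q 1/3 · (4,5)Q 2/2
Row 5: (5,0)P 1/1 · (5,2)P 2/2 · (5,3)P 1/2 · (5,5)Q 1/1
Sum over 30 individuals: 2/2 + 3/3 + 2/3 + 2/3 + 1/3 + 2/2 + 2/3 + 3/4 + 1/4 + 3/4 + 2/4 + 1/3 + 0/3 + 1/3 + 1/3 + 2/4 + 4/4 + 1/3 + 1/2 + 1/3 + 1/3 + 1/3 + 2/2 + 1/2 + 1/3 + 2/2 + 1/1 + 2/2 + 1/2 + 1/1 = 73/4; mean = 73/4 ÷ 30 = 73/120 = 0.608333… → 0.608.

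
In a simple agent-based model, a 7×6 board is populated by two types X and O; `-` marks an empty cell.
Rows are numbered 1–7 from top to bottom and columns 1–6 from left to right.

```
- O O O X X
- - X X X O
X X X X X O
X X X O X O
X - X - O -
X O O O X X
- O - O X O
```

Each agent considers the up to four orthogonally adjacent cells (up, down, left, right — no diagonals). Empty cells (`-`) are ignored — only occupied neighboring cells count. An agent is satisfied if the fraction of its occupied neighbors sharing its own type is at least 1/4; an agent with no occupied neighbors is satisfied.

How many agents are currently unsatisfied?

3

(1,2)O 1/1 satisfied
(1,3)O 2/3 satisfied
(1,4)O 1/3 satisfied
(1,5)X 2/3 satisfied
(1,6)X 1/2 satisfied
(2,3)X 2/3 satisfied
(2,4)X 3/4 satisfied
(2,5)X 3/4 satisfied
(2,6)O 1/3 satisfied
(3,1)X 2/2 satisfied
(3,2)X 3/3 satisfied
(3,3)X 4/4 satisfied
(3,4)X 3/4 satisfied
(3,5)X 3/4 satisfied
(3,6)O 2/3 satisfied
(4,1)X 3/3 satisfied
(4,2)X 3/3 satisfied
(4,3)X 3/4 satisfied
(4,4)O 0/3 not
(4,5)X 1/4 satisfied
(4,6)O 1/2 satisfied
(5,1)X 2/2 satisfied
(5,3)X 1/2 satisfied
(5,5)O 0/2 not
(6,1)X 1/2 satisfied
(6,2)O 2/3 satisfied
(6,3)O 2/3 satisfied
(6,4)O 2/3 satisfied
(6,5)X 2/4 satisfied
(6,6)X 1/2 satisfied
(7,2)O 1/1 satisfied
(7,4)O 1/2 satisfied
(7,5)X 1/3 satisfied
(7,6)O 0/2 not
Unsatisfied: (4,4), (5,5), (7,6) — 3 in total.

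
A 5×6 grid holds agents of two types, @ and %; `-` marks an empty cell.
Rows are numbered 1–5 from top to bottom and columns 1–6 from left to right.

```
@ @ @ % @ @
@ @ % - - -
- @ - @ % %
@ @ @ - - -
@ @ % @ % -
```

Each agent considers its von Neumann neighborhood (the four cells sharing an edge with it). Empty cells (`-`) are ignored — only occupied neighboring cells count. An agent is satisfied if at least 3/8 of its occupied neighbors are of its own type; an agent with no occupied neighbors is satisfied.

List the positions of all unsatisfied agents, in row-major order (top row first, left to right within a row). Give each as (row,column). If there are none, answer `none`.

(1,3), (1,4), (2,3), (3,4), (5,3), (5,4), (5,5)

(1,1)@ 2/2 ✓
(1,2)@ 3/3 ✓
(1,3)@ 1/3 ✗
(1,4)% 0/2 ✗
(1,5)@ 1/2 ✓
(1,6)@ 1/1 ✓
(2,1)@ 2/2 ✓
(2,2)@ 3/4 ✓
(2,3)% 0/2 ✗
(3,2)@ 2/2 ✓
(3,4)@ 0/1 ✗
(3,5)% 1/2 ✓
(3,6)% 1/1 ✓
(4,1)@ 2/2 ✓
(4,2)@ 4/4 ✓
(4,3)@ 1/2 ✓
(5,1)@ 2/2 ✓
(5,2)@ 2/3 ✓
(5,3)% 0/3 ✗
(5,4)@ 0/2 ✗
(5,5)% 0/1 ✗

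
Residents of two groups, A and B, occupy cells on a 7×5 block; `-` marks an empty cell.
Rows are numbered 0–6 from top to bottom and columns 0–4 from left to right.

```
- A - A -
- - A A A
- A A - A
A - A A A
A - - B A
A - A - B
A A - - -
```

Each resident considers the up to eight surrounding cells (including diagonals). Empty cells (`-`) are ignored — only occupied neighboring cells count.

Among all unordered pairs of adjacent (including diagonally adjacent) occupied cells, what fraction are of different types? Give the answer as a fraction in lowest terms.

6/35

Scan each occupied cell's neighbors to the right and below (and the two forward diagonals) so each pair is counted once.
From row 0: 0 unlike of 4 pairs (running 0/4).
From row 1: 0 unlike of 7 pairs (running 0/11).
From row 2: 0 unlike of 7 pairs (running 0/18).
From row 3: 3 unlike of 8 pairs (running 3/26).
From row 4: 3 unlike of 5 pairs (running 6/31).
From row 5: 0 unlike of 3 pairs (running 6/34).
From row 6: 0 unlike of 1 pairs (running 6/35).
Total adjacent occupied pairs: 35; unlike-type pairs: 6.
6/35 is already in lowest terms.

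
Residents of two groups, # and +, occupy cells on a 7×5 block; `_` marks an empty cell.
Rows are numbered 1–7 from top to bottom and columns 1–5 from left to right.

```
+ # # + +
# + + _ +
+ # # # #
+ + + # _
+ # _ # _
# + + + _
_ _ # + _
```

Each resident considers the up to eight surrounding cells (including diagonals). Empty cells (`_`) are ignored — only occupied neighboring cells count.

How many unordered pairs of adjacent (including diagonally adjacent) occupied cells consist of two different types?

Scan each occupied cell's neighbors to the right and below (and the two forward diagonals) so each pair is counted once.
Row 1: +(1,1)–#(1,2)≠ +(1,1)–#(2,1)≠ +(1,1)–+(2,2)= #(1,2)–#(1,3)= #(1,2)–+(2,2)≠ #(1,2)–+(2,3)≠ #(1,2)–#(2,1)= #(1,3)–+(1,4)≠ #(1,3)–+(2,3)≠ #(1,3)–+(2,2)≠ +(1,4)–+(1,5)= +(1,4)–+(2,5)= +(1,4)–+(2,3)= +(1,5)–+(2,5)=  → 7/14 unlike.
Row 2: #(2,1)–+(2,2)≠ #(2,1)–+(3,1)≠ #(2,1)–#(3,2)= +(2,2)–+(2,3)= +(2,2)–#(3,2)≠ +(2,2)–#(3,3)≠ +(2,2)–+(3,1)= +(2,3)–#(3,3)≠ +(2,3)–#(3,4)≠ +(2,3)–#(3,2)≠ +(2,5)–#(3,5)≠ +(2,5)–#(3,4)≠  → 9/12 unlike.
Row 3: +(3,1)–#(3,2)≠ +(3,1)–+(4,1)= +(3,1)–+(4,2)= #(3,2)–#(3,3)= #(3,2)–+(4,2)≠ #(3,2)–+(4,3)≠ #(3,2)–+(4,1)≠ #(3,3)–#(3,4)= #(3,3)–+(4,3)≠ #(3,3)–#(4,4)= #(3,3)–+(4,2)≠ #(3,4)–#(3,5)= #(3,4)–#(4,4)= #(3,4)–+(4,3)≠ #(3,5)–#(4,4)=  → 7/15 unlike.
Row 4: +(4,1)–+(4,2)= +(4,1)–+(5,1)= +(4,1)–#(5,2)≠ +(4,2)–+(4,3)= +(4,2)–#(5,2)≠ +(4,2)–+(5,1)= +(4,3)–#(4,4)≠ +(4,3)–#(5,4)≠ +(4,3)–#(5,2)≠ #(4,4)–#(5,4)=  → 5/10 unlike.
Row 5: +(5,1)–#(5,2)≠ +(5,1)–#(6,1)≠ +(5,1)–+(6,2)= #(5,2)–+(6,2)≠ #(5,2)–+(6,3)≠ #(5,2)–#(6,1)= #(5,4)–+(6,4)≠ #(5,4)–+(6,3)≠  → 6/8 unlike.
Row 6: #(6,1)–+(6,2)≠ +(6,2)–+(6,3)= +(6,2)–#(7,3)≠ +(6,3)–+(6,4)= +(6,3)–#(7,3)≠ +(6,3)–+(7,4)= +(6,4)–+(7,4)= +(6,4)–#(7,3)≠  → 4/8 unlike.
Row 7: #(7,3)–+(7,4)≠  → 1/1 unlike.
Total adjacent occupied pairs: 68; unlike-type pairs: 39.

39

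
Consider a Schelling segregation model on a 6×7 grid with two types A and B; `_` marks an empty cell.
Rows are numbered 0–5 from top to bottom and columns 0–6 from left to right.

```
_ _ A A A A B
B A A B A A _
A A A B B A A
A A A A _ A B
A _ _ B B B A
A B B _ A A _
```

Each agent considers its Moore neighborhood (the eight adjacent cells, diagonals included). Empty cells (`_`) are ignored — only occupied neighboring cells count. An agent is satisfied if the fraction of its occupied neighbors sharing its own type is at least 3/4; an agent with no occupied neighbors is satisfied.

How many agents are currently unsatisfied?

21

Row 0: (0,2)A 3/4 ✓ · (0,3)A 4/5 ✓ · (0,4)A 4/5 ✓ · (0,5)A 3/4 ✓ · (0,6)B 0/2 ✗
Row 1: (1,0)B 0/3 ✗ · (1,1)A 5/6 ✓ · (1,2)A 5/7 ✗ · (1,3)B 2/8 ✗ · (1,4)A 5/8 ✗ · (1,5)A 5/7 ✗
Row 2: (2,0)A 4/5 ✓ · (2,1)A 7/8 ✓ · (2,2)A 6/8 ✓ · (2,3)B 2/7 ✗ · (2,4)B 2/7 ✗ · (2,5)A 4/6 ✗ · (2,6)A 3/4 ✓
Row 3: (3,0)A 4/4 ✓ · (3,1)A 6/6 ✓ · (3,2)A 4/6 ✗ · (3,3)A 2/6 ✗ · (3,5)A 3/7 ✗ · (3,6)B 1/5 ✗
Row 4: (4,0)A 3/4 ✓ · (4,3)B 2/5 ✗ · (4,4)B 2/6 ✗ · (4,5)B 2/6 ✗ · (4,6)A 2/4 ✗
Row 5: (5,0)A 1/2 ✗ · (5,1)B 1/3 ✗ · (5,2)B 2/2 ✓ · (5,4)A 1/4 ✗ · (5,5)A 2/4 ✗
Unsatisfied: (0,6), (1,0), (1,2), (1,3), (1,4), (1,5), (2,3), (2,4), (2,5), (3,2), (3,3), (3,5), (3,6), (4,3), (4,4), (4,5), (4,6), (5,0), (5,1), (5,4), (5,5) — 21 in total.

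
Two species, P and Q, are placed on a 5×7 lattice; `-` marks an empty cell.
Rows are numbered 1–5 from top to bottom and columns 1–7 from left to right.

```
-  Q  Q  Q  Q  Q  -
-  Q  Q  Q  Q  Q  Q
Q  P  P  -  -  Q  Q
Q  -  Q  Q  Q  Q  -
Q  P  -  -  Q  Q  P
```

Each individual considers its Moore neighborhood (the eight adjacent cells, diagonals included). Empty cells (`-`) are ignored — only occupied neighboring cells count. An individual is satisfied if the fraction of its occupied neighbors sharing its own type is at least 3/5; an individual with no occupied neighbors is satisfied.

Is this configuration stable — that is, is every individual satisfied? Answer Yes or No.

(1,2)Q 3/3 ✓
(1,3)Q 5/5 ✓
(1,4)Q 5/5 ✓
(1,5)Q 5/5 ✓
(1,6)Q 4/4 ✓
(2,2)Q 4/6 ✓
(2,3)Q 5/7 ✓
(2,4)Q 5/6 ✓
(2,5)Q 6/6 ✓
(2,6)Q 6/6 ✓
(2,7)Q 4/4 ✓
(3,1)Q 2/3 ✓
(3,2)P 1/6 ✗
(3,3)P 1/6 ✗
(3,6)Q 6/6 ✓
(3,7)Q 4/4 ✓
(4,1)Q 2/4 ✗
(4,3)Q 1/4 ✗
(4,4)Q 3/4 ✓
(4,5)Q 5/5 ✓
(4,6)Q 5/6 ✓
(5,1)Q 1/2 ✗
(5,2)P 0/3 ✗
(5,5)Q 4/4 ✓
(5,6)Q 3/4 ✓
(5,7)P 0/2 ✗
For instance (3,2) has only 1/6 same-type neighbors, below 3/5.

No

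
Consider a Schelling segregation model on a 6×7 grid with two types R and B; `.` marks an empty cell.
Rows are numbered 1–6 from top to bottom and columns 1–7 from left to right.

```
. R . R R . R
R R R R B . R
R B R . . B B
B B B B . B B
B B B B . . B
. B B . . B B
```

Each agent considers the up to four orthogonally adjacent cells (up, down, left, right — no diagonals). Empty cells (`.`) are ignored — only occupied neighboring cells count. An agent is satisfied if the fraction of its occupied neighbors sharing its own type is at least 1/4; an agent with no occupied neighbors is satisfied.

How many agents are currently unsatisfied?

1

(1,2)R 1/1 ok
(1,4)R 2/2 ok
(1,5)R 1/2 ok
(1,7)R 1/1 ok
(2,1)R 2/2 ok
(2,2)R 3/4 ok
(2,3)R 3/3 ok
(2,4)R 2/3 ok
(2,5)B 0/2 unhappy
(2,7)R 1/2 ok
(3,1)R 1/3 ok
(3,2)B 1/4 ok
(3,3)R 1/3 ok
(3,6)B 2/2 ok
(3,7)B 2/3 ok
(4,1)B 2/3 ok
(4,2)B 4/4 ok
(4,3)B 3/4 ok
(4,4)B 2/2 ok
(4,6)B 2/2 ok
(4,7)B 3/3 ok
(5,1)B 2/2 ok
(5,2)B 4/4 ok
(5,3)B 4/4 ok
(5,4)B 2/2 ok
(5,7)B 2/2 ok
(6,2)B 2/2 ok
(6,3)B 2/2 ok
(6,6)B 1/1 ok
(6,7)B 2/2 ok
Unsatisfied: (2,5) — 1 in total.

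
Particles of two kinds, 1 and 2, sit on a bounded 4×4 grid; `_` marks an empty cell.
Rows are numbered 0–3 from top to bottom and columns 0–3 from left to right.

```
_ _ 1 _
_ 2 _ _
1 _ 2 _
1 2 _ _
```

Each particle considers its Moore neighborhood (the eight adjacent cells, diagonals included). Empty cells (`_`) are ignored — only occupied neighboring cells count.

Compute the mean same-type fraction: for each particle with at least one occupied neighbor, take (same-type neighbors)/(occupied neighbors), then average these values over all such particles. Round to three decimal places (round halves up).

0.417

(0,2)1 0/1
(1,1)2 1/3
(2,0)1 1/3
(2,2)2 2/2
(3,0)1 1/2
(3,1)2 1/3
Sum over 6 particles: 0/1 + 1/3 + 1/3 + 2/2 + 1/2 + 1/3 = 5/2; mean = 5/2 ÷ 6 = 5/12 = 0.416666… → 0.417.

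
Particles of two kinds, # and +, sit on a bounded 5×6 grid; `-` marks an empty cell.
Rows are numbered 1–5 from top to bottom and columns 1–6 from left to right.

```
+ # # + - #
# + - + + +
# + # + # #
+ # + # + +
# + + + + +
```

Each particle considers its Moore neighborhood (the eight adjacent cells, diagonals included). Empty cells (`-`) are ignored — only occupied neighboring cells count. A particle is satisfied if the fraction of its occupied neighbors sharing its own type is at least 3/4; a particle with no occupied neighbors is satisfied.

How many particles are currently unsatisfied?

(1,1)+ 1/3 ✗
(1,2)# 2/4 ✗
(1,3)# 1/4 ✗
(1,4)+ 2/3 ✗
(1,6)# 0/2 ✗
(2,1)# 2/5 ✗
(2,2)+ 2/7 ✗
(2,4)+ 3/6 ✗
(2,5)+ 4/7 ✗
(2,6)+ 1/4 ✗
(3,1)# 2/5 ✗
(3,2)+ 3/7 ✗
(3,3)# 2/7 ✗
(3,4)+ 4/7 ✗
(3,5)# 2/8 ✗
(3,6)# 1/5 ✗
(4,1)+ 2/5 ✗
(4,2)# 3/8 ✗
(4,3)+ 5/8 ✗
(4,4)# 2/8 ✗
(4,5)+ 5/8 ✗
(4,6)+ 3/5 ✗
(5,1)# 1/3 ✗
(5,2)+ 3/5 ✗
(5,3)+ 3/5 ✗
(5,4)+ 4/5 ✓
(5,5)+ 4/5 ✓
(5,6)+ 3/3 ✓
Unsatisfied: (1,1), (1,2), (1,3), (1,4), (1,6), (2,1), (2,2), (2,4), (2,5), (2,6), (3,1), (3,2), (3,3), (3,4), (3,5), (3,6), (4,1), (4,2), (4,3), (4,4), (4,5), (4,6), (5,1), (5,2), (5,3) — 25 in total.

25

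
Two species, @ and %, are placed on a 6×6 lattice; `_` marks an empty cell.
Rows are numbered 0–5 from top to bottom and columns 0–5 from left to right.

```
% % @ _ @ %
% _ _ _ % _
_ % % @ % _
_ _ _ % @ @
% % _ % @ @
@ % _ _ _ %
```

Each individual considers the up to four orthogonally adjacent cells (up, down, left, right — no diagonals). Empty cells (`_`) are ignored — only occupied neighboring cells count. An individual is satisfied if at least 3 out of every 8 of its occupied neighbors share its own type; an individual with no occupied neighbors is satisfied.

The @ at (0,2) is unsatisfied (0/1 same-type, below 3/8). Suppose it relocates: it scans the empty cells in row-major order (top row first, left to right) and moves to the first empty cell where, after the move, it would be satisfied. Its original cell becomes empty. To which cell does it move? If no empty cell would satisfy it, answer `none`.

Vacating (0,2). Empty cells in order:
  (0,3): 1/1 same-type → satisfied — stop here.

(0,3)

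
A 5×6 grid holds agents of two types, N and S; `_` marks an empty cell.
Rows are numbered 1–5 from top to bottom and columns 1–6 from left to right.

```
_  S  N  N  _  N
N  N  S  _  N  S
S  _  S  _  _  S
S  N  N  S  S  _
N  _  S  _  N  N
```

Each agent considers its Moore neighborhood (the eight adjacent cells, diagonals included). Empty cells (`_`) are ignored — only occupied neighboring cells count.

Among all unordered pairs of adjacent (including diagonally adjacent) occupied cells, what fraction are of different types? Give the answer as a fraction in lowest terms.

Scan each occupied cell's neighbors to the right and below (and the two forward diagonals) so each pair is counted once.
Row 1: S(1,2)–N(1,3)≠ S(1,2)–N(2,2)≠ S(1,2)–S(2,3)= S(1,2)–N(2,1)≠ N(1,3)–N(1,4)= N(1,3)–S(2,3)≠ N(1,3)–N(2,2)= N(1,4)–N(2,5)= N(1,4)–S(2,3)≠ N(1,6)–S(2,6)≠ N(1,6)–N(2,5)=  → 6/11 unlike.
Row 2: N(2,1)–N(2,2)= N(2,1)–S(3,1)≠ N(2,2)–S(2,3)≠ N(2,2)–S(3,3)≠ N(2,2)–S(3,1)≠ S(2,3)–S(3,3)= N(2,5)–S(2,6)≠ N(2,5)–S(3,6)≠ S(2,6)–S(3,6)=  → 6/9 unlike.
Row 3: S(3,1)–S(4,1)= S(3,1)–N(4,2)≠ S(3,3)–N(4,3)≠ S(3,3)–S(4,4)= S(3,3)–N(4,2)≠ S(3,6)–S(4,5)=  → 3/6 unlike.
Row 4: S(4,1)–N(4,2)≠ S(4,1)–N(5,1)≠ N(4,2)–N(4,3)= N(4,2)–S(5,3)≠ N(4,2)–N(5,1)= N(4,3)–S(4,4)≠ N(4,3)–S(5,3)≠ S(4,4)–S(4,5)= S(4,4)–N(5,5)≠ S(4,4)–S(5,3)= S(4,5)–N(5,5)≠ S(4,5)–N(5,6)≠  → 8/12 unlike.
Row 5: N(5,5)–N(5,6)=  → 0/1 unlike.
Total adjacent occupied pairs: 39; unlike-type pairs: 23.
23/39 is already in lowest terms.

23/39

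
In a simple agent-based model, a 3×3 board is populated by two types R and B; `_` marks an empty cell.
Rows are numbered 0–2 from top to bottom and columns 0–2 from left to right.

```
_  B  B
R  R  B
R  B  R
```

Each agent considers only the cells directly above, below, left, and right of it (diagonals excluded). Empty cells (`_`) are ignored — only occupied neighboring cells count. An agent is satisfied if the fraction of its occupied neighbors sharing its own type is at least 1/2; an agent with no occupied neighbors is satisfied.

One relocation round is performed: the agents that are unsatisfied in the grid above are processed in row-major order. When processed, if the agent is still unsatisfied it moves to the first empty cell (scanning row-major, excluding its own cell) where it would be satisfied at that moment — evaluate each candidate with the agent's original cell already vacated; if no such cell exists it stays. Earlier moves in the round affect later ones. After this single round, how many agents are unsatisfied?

0

Initially unsatisfied (in order): (1,1), (1,2), (2,1), (2,2).
  (1,1) → (0,0).
  (1,2): now satisfied by earlier moves; stays.
  (2,1) → (1,1).
  (2,2) → (2,1).
Resulting grid:
R B B
R B B
R R _
All satisfied now.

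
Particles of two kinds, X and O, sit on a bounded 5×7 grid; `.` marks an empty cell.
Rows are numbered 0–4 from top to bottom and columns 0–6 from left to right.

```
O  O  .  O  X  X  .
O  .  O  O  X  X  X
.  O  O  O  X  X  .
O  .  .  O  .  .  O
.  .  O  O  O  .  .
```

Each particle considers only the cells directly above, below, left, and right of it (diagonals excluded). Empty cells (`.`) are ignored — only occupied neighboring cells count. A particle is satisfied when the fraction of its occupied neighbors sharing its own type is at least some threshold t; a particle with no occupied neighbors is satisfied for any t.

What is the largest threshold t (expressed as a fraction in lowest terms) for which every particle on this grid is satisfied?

1/2

(0,0)O 2/2
(0,1)O 1/1
(0,3)O 1/2
(0,4)X 2/3
(0,5)X 2/2
(1,0)O 1/1
(1,2)O 2/2
(1,3)O 3/4
(1,4)X 3/4
(1,5)X 4/4
(1,6)X 1/1
(2,1)O 1/1
(2,2)O 3/3
(2,3)O 3/4
(2,4)X 2/3
(2,5)X 2/2
(3,0)O — no occupied neighbors
(3,3)O 2/2
(3,6)O — no occupied neighbors
(4,2)O 1/1
(4,3)O 3/3
(4,4)O 1/1
The smallest same-type fraction is 1/2 at (0,3), which reduces to 1/2. Any threshold above that leaves this particle unsatisfied.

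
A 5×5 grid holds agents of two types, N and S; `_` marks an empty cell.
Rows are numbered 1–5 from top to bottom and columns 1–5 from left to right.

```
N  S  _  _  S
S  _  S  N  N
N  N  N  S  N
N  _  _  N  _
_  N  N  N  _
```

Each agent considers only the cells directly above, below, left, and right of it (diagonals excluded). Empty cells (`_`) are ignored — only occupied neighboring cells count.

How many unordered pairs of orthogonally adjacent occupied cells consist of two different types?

Scan each occupied cell's neighbors to the right and below so each pair is counted once.
Row 1: N(1,1)–S(1,2)≠ N(1,1)–S(2,1)≠ S(1,5)–N(2,5)≠  → 3/3 unlike.
Row 2: S(2,1)–N(3,1)≠ S(2,3)–N(2,4)≠ S(2,3)–N(3,3)≠ N(2,4)–N(2,5)= N(2,4)–S(3,4)≠ N(2,5)–N(3,5)=  → 4/6 unlike.
Row 3: N(3,1)–N(3,2)= N(3,1)–N(4,1)= N(3,2)–N(3,3)= N(3,3)–S(3,4)≠ S(3,4)–N(3,5)≠ S(3,4)–N(4,4)≠  → 3/6 unlike.
Row 4: N(4,4)–N(5,4)=  → 0/1 unlike.
Row 5: N(5,2)–N(5,3)= N(5,3)–N(5,4)=  → 0/2 unlike.
Total adjacent occupied pairs: 18; unlike-type pairs: 10.

10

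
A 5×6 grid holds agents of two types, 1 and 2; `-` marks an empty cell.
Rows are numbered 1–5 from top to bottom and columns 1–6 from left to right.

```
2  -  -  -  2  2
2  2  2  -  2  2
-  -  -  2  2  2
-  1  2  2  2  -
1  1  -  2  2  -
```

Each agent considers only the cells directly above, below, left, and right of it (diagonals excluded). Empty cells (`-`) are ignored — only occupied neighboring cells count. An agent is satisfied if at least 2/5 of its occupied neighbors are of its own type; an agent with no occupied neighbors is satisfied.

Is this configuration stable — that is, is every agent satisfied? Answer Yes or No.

Yes

Row 1: (1,1)2 1/1 satisfied · (1,5)2 2/2 satisfied · (1,6)2 2/2 satisfied
Row 2: (2,1)2 2/2 satisfied · (2,2)2 2/2 satisfied · (2,3)2 1/1 satisfied · (2,5)2 3/3 satisfied · (2,6)2 3/3 satisfied
Row 3: (3,4)2 2/2 satisfied · (3,5)2 4/4 satisfied · (3,6)2 2/2 satisfied
Row 4: (4,2)1 1/2 satisfied · (4,3)2 1/2 satisfied · (4,4)2 4/4 satisfied · (4,5)2 3/3 satisfied
Row 5: (5,1)1 1/1 satisfied · (5,2)1 2/2 satisfied · (5,4)2 2/2 satisfied · (5,5)2 2/2 satisfied
All meet the threshold, so the configuration is stable.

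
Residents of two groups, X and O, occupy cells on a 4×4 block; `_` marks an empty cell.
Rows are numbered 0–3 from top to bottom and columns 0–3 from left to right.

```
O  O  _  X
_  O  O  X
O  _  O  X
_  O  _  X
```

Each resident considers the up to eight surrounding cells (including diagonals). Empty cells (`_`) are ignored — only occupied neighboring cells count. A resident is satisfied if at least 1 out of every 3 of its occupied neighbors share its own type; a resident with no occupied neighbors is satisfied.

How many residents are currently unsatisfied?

(0,0)O 2/2 ✓
(0,1)O 3/3 ✓
(0,3)X 1/2 ✓
(1,1)O 5/5 ✓
(1,2)O 3/6 ✓
(1,3)X 2/4 ✓
(2,0)O 2/2 ✓
(2,2)O 3/6 ✓
(2,3)X 2/4 ✓
(3,1)O 2/2 ✓
(3,3)X 1/2 ✓
Every one meets the threshold.

0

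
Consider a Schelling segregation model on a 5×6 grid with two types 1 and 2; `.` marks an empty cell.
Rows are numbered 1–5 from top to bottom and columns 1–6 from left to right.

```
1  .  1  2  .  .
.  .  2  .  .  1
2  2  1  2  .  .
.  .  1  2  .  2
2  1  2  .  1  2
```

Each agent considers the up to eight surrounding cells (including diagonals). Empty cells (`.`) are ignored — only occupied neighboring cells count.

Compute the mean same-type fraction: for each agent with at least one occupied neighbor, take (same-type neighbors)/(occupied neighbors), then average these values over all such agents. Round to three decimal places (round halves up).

Row 1: (1,1)1 — no occupied neighbors · (1,3)1 0/2 · (1,4)2 1/2
Row 2: (2,3)2 3/5 · (2,6)1 — no occupied neighbors
Row 3: (3,1)2 1/1 · (3,2)2 2/4 · (3,3)1 1/5 · (3,4)2 2/4
Row 4: (4,3)1 2/6 · (4,4)2 2/5 · (4,6)2 1/2
Row 5: (5,1)2 0/1 · (5,2)1 1/3 · (5,3)2 1/3 · (5,5)1 0/3 · (5,6)2 1/2
Sum over 15 agents: 0/2 + 1/2 + 3/5 + 1/1 + 2/4 + 1/5 + 2/4 + 2/6 + 2/5 + 1/2 + 0/1 + 1/3 + 1/3 + 0/3 + 1/2 = 57/10; mean = 57/10 ÷ 15 = 19/50 = 0.38 → 0.380.

0.380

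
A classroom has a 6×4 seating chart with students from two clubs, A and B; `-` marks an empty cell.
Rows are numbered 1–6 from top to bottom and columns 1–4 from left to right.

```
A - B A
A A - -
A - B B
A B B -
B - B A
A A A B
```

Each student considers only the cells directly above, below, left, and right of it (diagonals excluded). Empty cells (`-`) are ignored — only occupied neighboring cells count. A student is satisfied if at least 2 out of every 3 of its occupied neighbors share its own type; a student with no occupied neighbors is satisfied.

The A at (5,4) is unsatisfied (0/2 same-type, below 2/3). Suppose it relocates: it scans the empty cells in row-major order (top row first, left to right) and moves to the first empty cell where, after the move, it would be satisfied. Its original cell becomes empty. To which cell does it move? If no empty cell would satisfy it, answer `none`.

Vacating (5,4). Empty cells in order:
  (1,2): 2/3 same-type → satisfied — stop here.

(1,2)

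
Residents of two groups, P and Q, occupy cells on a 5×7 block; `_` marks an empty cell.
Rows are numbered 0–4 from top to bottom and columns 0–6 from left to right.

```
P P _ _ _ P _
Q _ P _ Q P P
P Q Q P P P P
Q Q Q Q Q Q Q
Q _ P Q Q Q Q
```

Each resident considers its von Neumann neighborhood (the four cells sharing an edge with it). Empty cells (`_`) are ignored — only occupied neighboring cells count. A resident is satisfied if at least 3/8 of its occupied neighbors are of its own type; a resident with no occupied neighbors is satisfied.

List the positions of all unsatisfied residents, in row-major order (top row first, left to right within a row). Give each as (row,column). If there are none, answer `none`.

(1,0), (1,2), (1,4), (2,0), (2,3), (4,2)

(0,0)P 1/2 ok
(0,1)P 1/1 ok
(0,5)P 1/1 ok
(1,0)Q 0/2 unhappy
(1,2)P 0/1 unhappy
(1,4)Q 0/2 unhappy
(1,5)P 3/4 ok
(1,6)P 2/2 ok
(2,0)P 0/3 unhappy
(2,1)Q 2/3 ok
(2,2)Q 2/4 ok
(2,3)P 1/3 unhappy
(2,4)P 2/4 ok
(2,5)P 3/4 ok
(2,6)P 2/3 ok
(3,0)Q 2/3 ok
(3,1)Q 3/3 ok
(3,2)Q 3/4 ok
(3,3)Q 3/4 ok
(3,4)Q 3/4 ok
(3,5)Q 3/4 ok
(3,6)Q 2/3 ok
(4,0)Q 1/1 ok
(4,2)P 0/2 unhappy
(4,3)Q 2/3 ok
(4,4)Q 3/3 ok
(4,5)Q 3/3 ok
(4,6)Q 2/2 ok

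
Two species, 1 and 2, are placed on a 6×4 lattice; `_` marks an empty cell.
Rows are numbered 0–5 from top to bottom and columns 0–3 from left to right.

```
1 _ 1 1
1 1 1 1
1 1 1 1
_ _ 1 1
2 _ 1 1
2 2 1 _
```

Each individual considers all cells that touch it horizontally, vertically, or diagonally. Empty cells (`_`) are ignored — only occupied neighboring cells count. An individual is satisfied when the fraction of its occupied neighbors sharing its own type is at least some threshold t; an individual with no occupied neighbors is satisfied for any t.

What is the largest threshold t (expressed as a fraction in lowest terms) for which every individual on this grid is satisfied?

(0,0)1 2/2
(0,2)1 4/4
(0,3)1 3/3
(1,0)1 4/4
(1,1)1 7/7
(1,2)1 7/7
(1,3)1 5/5
(2,0)1 3/3
(2,1)1 6/6
(2,2)1 7/7
(2,3)1 5/5
(3,2)1 6/6
(3,3)1 5/5
(4,0)2 2/2
(4,2)1 4/5
(4,3)1 4/4
(5,0)2 2/2
(5,1)2 2/4
(5,2)1 2/3
The smallest same-type fraction is 2/4 at (5,1), which reduces to 1/2. Any threshold above that leaves this individual unsatisfied.

1/2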